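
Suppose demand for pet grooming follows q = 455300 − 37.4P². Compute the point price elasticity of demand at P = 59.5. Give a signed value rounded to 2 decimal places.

dq/dP = −2·37.4·P = -4450.6. At P = 59.5, q = 322894.65.
Ed = (dq/dP)·(P/q) = (-4450.6) × (59.5/322894.65) = -0.8201…

-0.82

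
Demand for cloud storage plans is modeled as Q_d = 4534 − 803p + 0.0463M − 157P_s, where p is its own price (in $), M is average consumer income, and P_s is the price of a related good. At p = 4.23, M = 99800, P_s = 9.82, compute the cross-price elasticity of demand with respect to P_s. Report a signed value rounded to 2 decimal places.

At the given values, Q_d = 4534 − 803(4.23) + 0.0463(99800) − 157(9.82) = 4216.31.
∂Q_d/∂P_s = -157.
E = (-157) × (9.82/4216.31) = -0.3656…

-0.37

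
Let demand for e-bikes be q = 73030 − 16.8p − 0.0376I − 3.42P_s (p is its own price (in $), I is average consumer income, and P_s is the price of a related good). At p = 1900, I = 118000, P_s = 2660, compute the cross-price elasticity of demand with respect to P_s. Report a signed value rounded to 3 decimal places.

-0.330

At the given values, q = 73030 − 16.8(1900) − 0.0376(118000) − 3.42(2660) = 27576.
∂q/∂P_s = -3.42.
E = (-3.42) × (2660/27576) = -0.32989…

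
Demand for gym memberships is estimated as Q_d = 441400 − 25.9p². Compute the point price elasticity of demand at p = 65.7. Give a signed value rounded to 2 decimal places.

-0.68

dQ_d/dp = −2·25.9·p = -3403.26. At p = 65.7, Q_d = 329602.909.
Ed = (dQ_d/dp)·(p/Q_d) = (-3403.26) × (65.7/329602.909) = -0.6783…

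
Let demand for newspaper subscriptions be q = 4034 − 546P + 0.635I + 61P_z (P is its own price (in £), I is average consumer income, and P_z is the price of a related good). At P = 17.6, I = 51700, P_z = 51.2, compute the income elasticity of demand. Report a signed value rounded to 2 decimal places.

At the given values, q = 4034 − 546(17.6) + 0.635(51700) + 61(51.2) = 30377.1.
∂q/∂I = 0.635.
E = (0.635) × (51700/30377.1) = 1.0807…

1.08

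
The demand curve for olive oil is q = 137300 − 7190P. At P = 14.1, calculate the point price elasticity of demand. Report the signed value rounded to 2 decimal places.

-2.82

dq/dP = −7190. At P = 14.1, q = 137300 − 7190(14.1) = 35921.
Ed = (dq/dP)·(P/q) = −7190 × (14.1/35921) = -2.8222…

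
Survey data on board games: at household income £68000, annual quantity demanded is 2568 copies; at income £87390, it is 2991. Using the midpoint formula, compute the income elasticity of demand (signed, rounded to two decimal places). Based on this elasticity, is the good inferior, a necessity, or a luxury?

%ΔQ = (2991 − 2568)/[( 2568 + 2991)/2] = 423/2779.5 = 0.152185…
%ΔIncome = (87390 − 68000)/[( 68000 + 87390)/2] = 19390/77695 = 0.249565…
E_income = (423/2779.5) / (19390/77695) = 0.6098…
0 < E_income < 1 ⇒ normal good, necessity.

0.61; necessity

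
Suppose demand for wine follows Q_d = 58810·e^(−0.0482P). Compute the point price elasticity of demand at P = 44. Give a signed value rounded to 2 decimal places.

dQ_d/dP = −0.0482·Q_d = -339.975. At P = 44, Q_d = 7053.42.
Ed = (dQ_d/dP)·(P/Q_d) = (-339.975) × (44/7053.42) = -2.1208

-2.12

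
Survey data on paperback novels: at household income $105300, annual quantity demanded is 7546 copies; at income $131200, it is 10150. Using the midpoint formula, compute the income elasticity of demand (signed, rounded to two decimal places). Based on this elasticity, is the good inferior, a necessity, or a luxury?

1.34; luxury

%ΔQ = (10150 − 7546)/[( 7546 + 10150)/2] = 2604/8848 = 0.294303…
%ΔIncome = (131200 − 105300)/[( 105300 + 131200)/2] = 25900/118250 = 0.219027…
E_income = (2604/8848) / (25900/118250) = 1.3436…
E_income > 1 ⇒ normal good, luxury.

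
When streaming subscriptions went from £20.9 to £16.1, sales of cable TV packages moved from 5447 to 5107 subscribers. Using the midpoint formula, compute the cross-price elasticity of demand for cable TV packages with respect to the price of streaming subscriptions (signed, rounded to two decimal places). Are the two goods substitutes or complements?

%ΔQ_{cable TV packages} = (5107 − 5447)/avg = -340/5277 = -0.064430…
%ΔP_{streaming subscriptions} = (16.1 − 20.9)/avg = -4.8/18.5 = -0.259459…
E_cross = (-340/5277) / (-4.8/18.5) = 0.2483…
E_cross > 0 ⇒ the goods are substitutes.

0.25; substitutes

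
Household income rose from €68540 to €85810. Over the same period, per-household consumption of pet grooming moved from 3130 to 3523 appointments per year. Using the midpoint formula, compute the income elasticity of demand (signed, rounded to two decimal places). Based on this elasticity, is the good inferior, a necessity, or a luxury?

0.53; necessity

%ΔQ = (3523 − 3130)/[( 3130 + 3523)/2] = 393/3326.5 = 0.118142…
%ΔIncome = (85810 − 68540)/[( 68540 + 85810)/2] = 17270/77175 = 0.223777…
E_income = (393/3326.5) / (17270/77175) = 0.5279…
0 < E_income < 1 ⇒ normal good, necessity.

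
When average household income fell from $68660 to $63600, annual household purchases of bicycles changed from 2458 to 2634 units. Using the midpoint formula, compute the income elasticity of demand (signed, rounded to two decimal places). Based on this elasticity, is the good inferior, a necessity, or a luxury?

%ΔQ = (2634 − 2458)/[( 2458 + 2634)/2] = 176/2546 = 0.069128…
%ΔIncome = (63600 − 68660)/[( 68660 + 63600)/2] = -5060/66130 = -0.076515…
E_income = (176/2546) / (-5060/66130) = -0.9034…
E_income < 0 ⇒ inferior good.

-0.90; inferior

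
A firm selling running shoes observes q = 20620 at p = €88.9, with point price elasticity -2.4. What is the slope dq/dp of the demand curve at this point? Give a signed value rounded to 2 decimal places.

Ed = (dq/dp)·(p/q) ⇒ dq/dp = Ed·q/p = (-2.4)·20620/88.9 = -556.6704…

-556.67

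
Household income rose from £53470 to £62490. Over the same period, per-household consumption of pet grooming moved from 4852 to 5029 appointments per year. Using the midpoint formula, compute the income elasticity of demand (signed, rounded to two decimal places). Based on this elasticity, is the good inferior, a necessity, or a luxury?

%ΔQ = (5029 − 4852)/[( 4852 + 5029)/2] = 177/4940.5 = 0.035826…
%ΔIncome = (62490 − 53470)/[( 53470 + 62490)/2] = 9020/57980 = 0.155570…
E_income = (177/4940.5) / (9020/57980) = 0.2302…
0 < E_income < 1 ⇒ normal good, necessity.

0.23; necessity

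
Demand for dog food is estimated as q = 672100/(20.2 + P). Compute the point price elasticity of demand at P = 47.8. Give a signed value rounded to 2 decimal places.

dq/dP = −672100/(20.2 + P)² = -145.35. At P = 47.8, q = 9883.82.
Ed = (dq/dP)·(P/q) = (-145.35) × (47.8/9883.82) = -0.7029…

-0.70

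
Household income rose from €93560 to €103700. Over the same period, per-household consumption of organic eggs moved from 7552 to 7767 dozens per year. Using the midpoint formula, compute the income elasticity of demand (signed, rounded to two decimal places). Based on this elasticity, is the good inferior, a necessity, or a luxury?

0.27; necessity

%ΔQ = (7767 − 7552)/[( 7552 + 7767)/2] = 215/7659.5 = 0.028069…
%ΔIncome = (103700 − 93560)/[( 93560 + 103700)/2] = 10140/98630 = 0.102808…
E_income = (215/7659.5) / (10140/98630) = 0.2730…
0 < E_income < 1 ⇒ normal good, necessity.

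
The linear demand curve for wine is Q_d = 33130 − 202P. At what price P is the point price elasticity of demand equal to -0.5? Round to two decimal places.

54.67

Ed = −202P/(33130 − 202P). Set this equal to -0.5:
202P = 0.5·(33130 − 202P) ⇒ 202P(1 + 0.5) = 0.5·33130
P = 0.5·33130 / (202·1.5) = 54.6699…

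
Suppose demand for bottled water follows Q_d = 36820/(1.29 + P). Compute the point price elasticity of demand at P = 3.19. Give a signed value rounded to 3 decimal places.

-0.712

dQ_d/dP = −36820/(1.29 + P)² = -1834.54. At P = 3.19, Q_d = 8218.75.
Ed = (dQ_d/dP)·(P/Q_d) = (-1834.54) × (3.19/8218.75) = -0.71205…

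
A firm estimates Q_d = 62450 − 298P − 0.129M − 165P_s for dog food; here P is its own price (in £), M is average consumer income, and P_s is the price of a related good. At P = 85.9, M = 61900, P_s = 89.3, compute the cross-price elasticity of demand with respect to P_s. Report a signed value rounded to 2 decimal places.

-1.04

At the given values, Q_d = 62450 − 298(85.9) − 0.129(61900) − 165(89.3) = 14132.2.
∂Q_d/∂P_s = -165.
E = (-165) × (89.3/14132.2) = -1.0426…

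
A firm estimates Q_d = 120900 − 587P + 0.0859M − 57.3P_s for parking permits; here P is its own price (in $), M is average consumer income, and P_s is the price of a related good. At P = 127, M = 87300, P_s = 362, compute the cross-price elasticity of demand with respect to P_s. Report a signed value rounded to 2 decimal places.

-0.63

At the given values, Q_d = 120900 − 587(127) + 0.0859(87300) − 57.3(362) = 33107.47.
∂Q_d/∂P_s = -57.3.
E = (-57.3) × (362/33107.47) = -0.6265…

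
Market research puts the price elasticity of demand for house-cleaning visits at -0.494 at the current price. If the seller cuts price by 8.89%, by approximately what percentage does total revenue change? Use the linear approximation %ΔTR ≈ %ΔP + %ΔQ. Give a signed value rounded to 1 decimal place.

-4.5%

%ΔQ ≈ Ed × %ΔP = (-0.494) × (-8.89%) = +4.3917%
%ΔTR ≈ %ΔP + %ΔQ = (-8.89%) + (+4.3917%) = -4.4983%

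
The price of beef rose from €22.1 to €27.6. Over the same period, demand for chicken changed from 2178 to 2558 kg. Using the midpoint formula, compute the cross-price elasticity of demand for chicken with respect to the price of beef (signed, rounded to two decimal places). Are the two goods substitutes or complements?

%ΔQ_{chicken} = (2558 − 2178)/avg = 380/2368 = 0.160472…
%ΔP_{beef} = (27.6 − 22.1)/avg = 5.5/24.85 = 0.221327…
E_cross = (380/2368) / (5.5/24.85) = 0.7250…
E_cross > 0 ⇒ the goods are substitutes.

0.73; substitutes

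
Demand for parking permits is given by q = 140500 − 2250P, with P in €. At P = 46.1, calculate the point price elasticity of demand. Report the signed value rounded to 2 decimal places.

-2.82

dq/dP = −2250. At P = 46.1, q = 140500 − 2250(46.1) = 36775.
Ed = (dq/dP)·(P/q) = −2250 × (46.1/36775) = -2.8205…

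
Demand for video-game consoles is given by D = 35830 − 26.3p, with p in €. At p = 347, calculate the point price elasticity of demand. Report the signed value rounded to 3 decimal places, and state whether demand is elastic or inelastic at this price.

-0.342; inelastic

dD/dp = −26.3. At p = 347, D = 35830 − 26.3(347) = 26703.9.
Ed = (dD/dp)·(p/D) = −26.3 × (347/26703.9) = -0.34175…
|Ed| = 0.342 < 1, so demand is inelastic.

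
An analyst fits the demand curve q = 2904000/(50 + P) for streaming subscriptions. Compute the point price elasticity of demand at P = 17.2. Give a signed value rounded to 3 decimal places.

dq/dP = −2904000/(50 + P)² = -643.07. At P = 17.2, q = 43214.3.
Ed = (dq/dP)·(P/q) = (-643.07) × (17.2/43214.3) = -0.25595…

-0.256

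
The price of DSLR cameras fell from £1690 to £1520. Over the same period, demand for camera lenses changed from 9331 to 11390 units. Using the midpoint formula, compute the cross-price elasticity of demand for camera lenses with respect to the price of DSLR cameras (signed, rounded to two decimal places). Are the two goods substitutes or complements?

-1.88; complements

%ΔQ_{camera lenses} = (11390 − 9331)/avg = 2059/10360.5 = 0.198735…
%ΔP_{DSLR cameras} = (1520 − 1690)/avg = -170/1605 = -0.105919…
E_cross = (2059/10360.5) / (-170/1605) = -1.8762…
E_cross < 0 ⇒ the goods are complements.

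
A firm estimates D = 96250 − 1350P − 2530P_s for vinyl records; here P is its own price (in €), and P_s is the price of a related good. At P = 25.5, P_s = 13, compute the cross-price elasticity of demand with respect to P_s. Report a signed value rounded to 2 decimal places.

-1.14

At the given values, D = 96250 − 1350(25.5) − 2530(13) = 28935.
∂D/∂P_s = -2530.
E = (-2530) × (13/28935) = -1.1366…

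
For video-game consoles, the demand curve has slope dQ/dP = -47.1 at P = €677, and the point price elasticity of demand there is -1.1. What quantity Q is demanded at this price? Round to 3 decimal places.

Ed = (dQ/dP)·(P/Q) ⇒ Q = (dQ/dP)·P/Ed = (-47.1)·677/(-1.1) = 28987.90909…

28987.909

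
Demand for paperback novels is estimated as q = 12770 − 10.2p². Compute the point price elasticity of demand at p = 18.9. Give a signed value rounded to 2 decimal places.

dq/dp = −2·10.2·p = -385.56. At p = 18.9, q = 9126.458.
Ed = (dq/dp)·(p/q) = (-385.56) × (18.9/9126.458) = -0.7984…

-0.80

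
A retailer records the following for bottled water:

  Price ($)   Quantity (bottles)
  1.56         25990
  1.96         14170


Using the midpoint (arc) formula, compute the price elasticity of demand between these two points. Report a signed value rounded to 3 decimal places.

%ΔQ = (14170 − 25990) / [(25990 + 14170)/2] = -11820/20080 = -0.588645…
%ΔP = (1.96 − 1.56) / [(1.56 + 1.96)/2] = 0.4/1.76 = 0.227272…
Arc Ed = %ΔQ / %ΔP = (-11820/20080) / (0.4/1.76) = -2.59003…

-2.590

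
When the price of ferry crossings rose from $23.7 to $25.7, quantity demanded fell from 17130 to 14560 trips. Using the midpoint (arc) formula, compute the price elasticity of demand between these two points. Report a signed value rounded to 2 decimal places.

%ΔQ = (14560 − 17130) / [(17130 + 14560)/2] = -2570/15845 = -0.162196…
%ΔP = (25.7 − 23.7) / [(23.7 + 25.7)/2] = 2/24.7 = 0.080971…
Arc Ed = %ΔQ / %ΔP = (-2570/15845) / (2/24.7) = -2.0031…

-2.00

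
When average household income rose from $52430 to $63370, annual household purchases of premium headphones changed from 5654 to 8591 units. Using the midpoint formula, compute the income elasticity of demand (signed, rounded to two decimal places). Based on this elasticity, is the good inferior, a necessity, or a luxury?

2.18; luxury

%ΔQ = (8591 − 5654)/[( 5654 + 8591)/2] = 2937/7122.5 = 0.412355…
%ΔIncome = (63370 − 52430)/[( 52430 + 63370)/2] = 10940/57900 = 0.188946…
E_income = (2937/7122.5) / (10940/57900) = 2.1823…
E_income > 1 ⇒ normal good, luxury.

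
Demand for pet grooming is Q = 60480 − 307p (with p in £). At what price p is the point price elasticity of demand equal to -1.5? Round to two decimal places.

118.20

Ed = −307p/(60480 − 307p). Set this equal to -1.5:
307p = 1.5·(60480 − 307p) ⇒ 307p(1 + 1.5) = 1.5·60480
p = 1.5·60480 / (307·2.5) = 118.2019…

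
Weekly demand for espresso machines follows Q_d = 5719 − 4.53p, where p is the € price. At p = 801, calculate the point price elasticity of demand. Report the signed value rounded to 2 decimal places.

dQ_d/dp = −4.53. At p = 801, Q_d = 5719 − 4.53(801) = 2090.47.
Ed = (dQ_d/dp)·(p/Q_d) = −4.53 × (801/2090.47) = -1.7357…

-1.74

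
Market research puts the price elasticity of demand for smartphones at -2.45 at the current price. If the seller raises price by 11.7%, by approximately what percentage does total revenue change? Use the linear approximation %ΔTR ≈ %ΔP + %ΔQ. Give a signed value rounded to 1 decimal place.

-17.0%

%ΔQ ≈ Ed × %ΔP = (-2.45) × (+11.7%) = -28.6650%
%ΔTR ≈ %ΔP + %ΔQ = (+11.7%) + (-28.6650%) = -16.9650%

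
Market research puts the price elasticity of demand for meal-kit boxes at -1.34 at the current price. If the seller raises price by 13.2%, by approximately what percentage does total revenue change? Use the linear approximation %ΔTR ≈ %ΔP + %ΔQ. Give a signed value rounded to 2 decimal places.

%ΔQ ≈ Ed × %ΔP = (-1.34) × (+13.2%) = -17.6880%
%ΔTR ≈ %ΔP + %ΔQ = (+13.2%) + (-17.6880%) = -4.4880%

-4.49%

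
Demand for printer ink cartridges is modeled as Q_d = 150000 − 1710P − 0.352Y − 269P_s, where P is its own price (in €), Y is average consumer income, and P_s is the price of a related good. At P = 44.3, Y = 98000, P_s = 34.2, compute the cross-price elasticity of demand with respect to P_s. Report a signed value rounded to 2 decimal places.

At the given values, Q_d = 150000 − 1710(44.3) − 0.352(98000) − 269(34.2) = 30551.2.
∂Q_d/∂P_s = -269.
E = (-269) × (34.2/30551.2) = -0.3011…

-0.30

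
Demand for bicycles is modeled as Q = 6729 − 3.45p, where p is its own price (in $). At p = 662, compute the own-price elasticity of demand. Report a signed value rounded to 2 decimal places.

-0.51

At the given values, Q = 6729 − 3.45(662) = 4445.1.
∂Q/∂p = −3.45.
E = (-3.45) × (662/4445.1) = -0.5138…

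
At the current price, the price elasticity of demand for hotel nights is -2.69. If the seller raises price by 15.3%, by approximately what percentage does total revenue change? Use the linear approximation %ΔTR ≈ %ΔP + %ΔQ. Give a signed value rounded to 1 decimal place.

-25.9%

%ΔQ ≈ Ed × %ΔP = (-2.69) × (+15.3%) = -41.1570%
%ΔTR ≈ %ΔP + %ΔQ = (+15.3%) + (-41.1570%) = -25.8570%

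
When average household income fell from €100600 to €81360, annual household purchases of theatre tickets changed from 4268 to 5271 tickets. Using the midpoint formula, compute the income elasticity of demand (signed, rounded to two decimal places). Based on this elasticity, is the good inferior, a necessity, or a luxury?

%ΔQ = (5271 − 4268)/[( 4268 + 5271)/2] = 1003/4769.5 = 0.210294…
%ΔIncome = (81360 − 100600)/[( 100600 + 81360)/2] = -19240/90980 = -0.211475…
E_income = (1003/4769.5) / (-19240/90980) = -0.9944…
E_income < 0 ⇒ inferior good.

-0.99; inferior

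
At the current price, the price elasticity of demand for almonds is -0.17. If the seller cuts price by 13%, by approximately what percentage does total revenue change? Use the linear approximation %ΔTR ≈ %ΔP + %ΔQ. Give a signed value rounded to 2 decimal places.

%ΔQ ≈ Ed × %ΔP = (-0.17) × (-13%) = +2.2100%
%ΔTR ≈ %ΔP + %ΔQ = (-13%) + (+2.2100%) = -10.7900%

-10.79%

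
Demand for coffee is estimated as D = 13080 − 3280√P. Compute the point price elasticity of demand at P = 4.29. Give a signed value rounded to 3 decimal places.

-0.540

dD/dP = −3280/(2√P) = -791.799. At P = 4.29, D = 6286.36.
Ed = (dD/dP)·(P/D) = (-791.799) × (4.29/6286.36) = -0.54034…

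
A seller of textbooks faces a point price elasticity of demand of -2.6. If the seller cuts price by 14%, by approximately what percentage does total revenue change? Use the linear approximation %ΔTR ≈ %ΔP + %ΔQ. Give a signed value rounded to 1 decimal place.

+22.4%

%ΔQ ≈ Ed × %ΔP = (-2.6) × (-14%) = +36.4000%
%ΔTR ≈ %ΔP + %ΔQ = (-14%) + (+36.4000%) = +22.4000%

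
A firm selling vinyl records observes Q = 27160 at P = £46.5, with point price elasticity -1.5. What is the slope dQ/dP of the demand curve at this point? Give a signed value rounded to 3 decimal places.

Ed = (dQ/dP)·(P/Q) ⇒ dQ/dP = Ed·Q/P = (-1.5)·27160/46.5 = -876.12903…

-876.129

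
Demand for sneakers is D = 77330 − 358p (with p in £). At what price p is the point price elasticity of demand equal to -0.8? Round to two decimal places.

Ed = −358p/(77330 − 358p). Set this equal to -0.8:
358p = 0.8·(77330 − 358p) ⇒ 358p(1 + 0.8) = 0.8·77330
p = 0.8·77330 / (358·1.8) = 96.0024…

96.00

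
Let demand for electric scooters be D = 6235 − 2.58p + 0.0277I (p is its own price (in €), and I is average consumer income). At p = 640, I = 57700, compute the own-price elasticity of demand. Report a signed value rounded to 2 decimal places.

-0.27

At the given values, D = 6235 − 2.58(640) + 0.0277(57700) = 6182.09.
∂D/∂p = −2.58.
E = (-2.58) × (640/6182.09) = -0.2670…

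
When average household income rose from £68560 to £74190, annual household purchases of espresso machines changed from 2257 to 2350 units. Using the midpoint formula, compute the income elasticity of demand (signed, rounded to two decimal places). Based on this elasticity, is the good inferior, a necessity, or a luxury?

0.51; necessity

%ΔQ = (2350 − 2257)/[( 2257 + 2350)/2] = 93/2303.5 = 0.040373…
%ΔIncome = (74190 − 68560)/[( 68560 + 74190)/2] = 5630/71375 = 0.078879…
E_income = (93/2303.5) / (5630/71375) = 0.5118…
0 < E_income < 1 ⇒ normal good, necessity.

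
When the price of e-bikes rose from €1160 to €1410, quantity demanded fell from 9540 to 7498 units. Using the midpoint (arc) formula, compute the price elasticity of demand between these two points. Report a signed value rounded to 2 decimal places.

%ΔQ = (7498 − 9540) / [(9540 + 7498)/2] = -2042/8519 = -0.239699…
%ΔP = (1410 − 1160) / [(1160 + 1410)/2] = 250/1285 = 0.194552…
Arc Ed = %ΔQ / %ΔP = (-2042/8519) / (250/1285) = -1.2320…

-1.23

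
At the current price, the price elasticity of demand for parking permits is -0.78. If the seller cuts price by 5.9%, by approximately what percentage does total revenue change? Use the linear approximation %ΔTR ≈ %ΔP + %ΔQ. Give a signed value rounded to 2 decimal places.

-1.30%

%ΔQ ≈ Ed × %ΔP = (-0.78) × (-5.9%) = +4.6020%
%ΔTR ≈ %ΔP + %ΔQ = (-5.9%) + (+4.6020%) = -1.2980%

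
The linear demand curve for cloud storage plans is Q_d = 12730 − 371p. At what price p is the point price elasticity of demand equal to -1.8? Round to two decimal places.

22.06

Ed = −371p/(12730 − 371p). Set this equal to -1.8:
371p = 1.8·(12730 − 371p) ⇒ 371p(1 + 1.8) = 1.8·12730
p = 1.8·12730 / (371·2.8) = 22.0581…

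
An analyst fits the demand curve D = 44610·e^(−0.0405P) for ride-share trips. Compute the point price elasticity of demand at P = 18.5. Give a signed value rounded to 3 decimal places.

dD/dP = −0.0405·D = -854.067. At P = 18.5, D = 21088.1.
Ed = (dD/dP)·(P/D) = (-854.067) × (18.5/21088.1) = -0.74925

-0.749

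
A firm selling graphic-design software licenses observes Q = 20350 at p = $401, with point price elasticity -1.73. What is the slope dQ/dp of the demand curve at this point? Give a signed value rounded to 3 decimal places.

Ed = (dQ/dp)·(p/Q) ⇒ dQ/dp = Ed·Q/p = (-1.73)·20350/401 = -87.79426…

-87.794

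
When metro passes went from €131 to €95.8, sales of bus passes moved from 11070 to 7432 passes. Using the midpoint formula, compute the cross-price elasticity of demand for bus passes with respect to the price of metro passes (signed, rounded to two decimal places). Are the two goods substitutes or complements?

%ΔQ_{bus passes} = (7432 − 11070)/avg = -3638/9251 = -0.393254…
%ΔP_{metro passes} = (95.8 − 131)/avg = -35.2/113.4 = -0.310405…
E_cross = (-3638/9251) / (-35.2/113.4) = 1.2669…
E_cross > 0 ⇒ the goods are substitutes.

1.27; substitutes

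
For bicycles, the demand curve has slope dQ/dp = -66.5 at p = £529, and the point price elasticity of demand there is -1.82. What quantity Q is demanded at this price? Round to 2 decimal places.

19328.85

Ed = (dQ/dp)·(p/Q) ⇒ Q = (dQ/dp)·p/Ed = (-66.5)·529/(-1.82) = 19328.8461…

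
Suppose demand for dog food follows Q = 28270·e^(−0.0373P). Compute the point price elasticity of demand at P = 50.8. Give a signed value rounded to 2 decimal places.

-1.89

dQ/dP = −0.0373·Q = -158.532. At P = 50.8, Q = 4250.18.
Ed = (dQ/dP)·(P/Q) = (-158.532) × (50.8/4250.18) = -1.8948…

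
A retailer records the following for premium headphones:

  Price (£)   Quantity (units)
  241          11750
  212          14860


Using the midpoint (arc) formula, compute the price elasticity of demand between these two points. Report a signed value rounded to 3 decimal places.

%ΔQ = (14860 − 11750) / [(11750 + 14860)/2] = 3110/13305 = 0.233746…
%ΔP = (212 − 241) / [(241 + 212)/2] = -29/226.5 = -0.128035…
Arc Ed = %ΔQ / %ΔP = (3110/13305) / (-29/226.5) = -1.82564…

-1.826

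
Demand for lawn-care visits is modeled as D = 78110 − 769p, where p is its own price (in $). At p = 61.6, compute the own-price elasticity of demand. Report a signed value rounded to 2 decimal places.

At the given values, D = 78110 − 769(61.6) = 30739.6.
∂D/∂p = −769.
E = (-769) × (61.6/30739.6) = -1.5410…

-1.54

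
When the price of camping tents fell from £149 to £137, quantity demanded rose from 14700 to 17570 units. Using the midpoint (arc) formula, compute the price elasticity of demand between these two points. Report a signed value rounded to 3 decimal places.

-2.120

%ΔQ = (17570 − 14700) / [(14700 + 17570)/2] = 2870/16135 = 0.177874…
%ΔP = (137 − 149) / [(149 + 137)/2] = -12/143 = -0.083916…
Arc Ed = %ΔQ / %ΔP = (2870/16135) / (-12/143) = -2.11966…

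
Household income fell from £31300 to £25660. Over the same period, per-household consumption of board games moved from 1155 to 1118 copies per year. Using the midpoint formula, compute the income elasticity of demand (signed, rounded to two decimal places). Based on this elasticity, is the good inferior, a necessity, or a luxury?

%ΔQ = (1118 − 1155)/[( 1155 + 1118)/2] = -37/1136.5 = -0.032556…
%ΔIncome = (25660 − 31300)/[( 31300 + 25660)/2] = -5640/28480 = -0.198033…
E_income = (-37/1136.5) / (-5640/28480) = 0.1643…
0 < E_income < 1 ⇒ normal good, necessity.

0.16; necessity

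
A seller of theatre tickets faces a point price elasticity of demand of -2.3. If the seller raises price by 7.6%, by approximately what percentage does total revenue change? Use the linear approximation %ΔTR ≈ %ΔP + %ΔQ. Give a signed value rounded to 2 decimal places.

-9.88%

%ΔQ ≈ Ed × %ΔP = (-2.3) × (+7.6%) = -17.4800%
%ΔTR ≈ %ΔP + %ΔQ = (+7.6%) + (-17.4800%) = -9.8800%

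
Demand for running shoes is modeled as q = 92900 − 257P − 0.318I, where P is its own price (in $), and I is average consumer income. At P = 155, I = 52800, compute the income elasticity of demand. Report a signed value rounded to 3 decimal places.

-0.463

At the given values, q = 92900 − 257(155) − 0.318(52800) = 36274.6.
∂q/∂I = -0.318.
E = (-0.318) × (52800/36274.6) = -0.46286…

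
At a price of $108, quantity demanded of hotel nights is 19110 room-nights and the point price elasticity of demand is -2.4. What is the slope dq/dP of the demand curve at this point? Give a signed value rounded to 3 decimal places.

Ed = (dq/dP)·(P/q) ⇒ dq/dP = Ed·q/P = (-2.4)·19110/108 = -424.66666…

-424.667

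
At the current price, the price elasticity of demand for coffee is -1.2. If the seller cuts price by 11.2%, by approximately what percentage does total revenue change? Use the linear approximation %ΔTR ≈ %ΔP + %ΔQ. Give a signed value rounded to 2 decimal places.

%ΔQ ≈ Ed × %ΔP = (-1.2) × (-11.2%) = +13.4400%
%ΔTR ≈ %ΔP + %ΔQ = (-11.2%) + (+13.4400%) = +2.2400%

+2.24%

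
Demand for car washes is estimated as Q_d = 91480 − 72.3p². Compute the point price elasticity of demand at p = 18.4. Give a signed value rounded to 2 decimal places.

-0.73

dQ_d/dp = −2·72.3·p = -2660.64. At p = 18.4, Q_d = 67002.112.
Ed = (dQ_d/dp)·(p/Q_d) = (-2660.64) × (18.4/67002.112) = -0.7306…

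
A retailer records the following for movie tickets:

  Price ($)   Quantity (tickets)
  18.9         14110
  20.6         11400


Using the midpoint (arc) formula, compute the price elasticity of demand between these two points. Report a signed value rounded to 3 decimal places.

%ΔQ = (11400 − 14110) / [(14110 + 11400)/2] = -2710/12755 = -0.212465…
%ΔP = (20.6 − 18.9) / [(18.9 + 20.6)/2] = 1.7/19.75 = 0.086075…
Arc Ed = %ΔQ / %ΔP = (-2710/12755) / (1.7/19.75) = -2.46835…

-2.468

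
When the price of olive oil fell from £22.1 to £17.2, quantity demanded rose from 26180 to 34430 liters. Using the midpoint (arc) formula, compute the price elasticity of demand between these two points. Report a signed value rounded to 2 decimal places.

%ΔQ = (34430 − 26180) / [(26180 + 34430)/2] = 8250/30305 = 0.272232…
%ΔP = (17.2 − 22.1) / [(22.1 + 17.2)/2] = -4.9/19.65 = -0.249363…
Arc Ed = %ΔQ / %ΔP = (8250/30305) / (-4.9/19.65) = -1.0917…

-1.09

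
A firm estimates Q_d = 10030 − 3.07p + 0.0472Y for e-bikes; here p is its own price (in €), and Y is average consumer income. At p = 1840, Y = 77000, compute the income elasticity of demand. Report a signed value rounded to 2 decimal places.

At the given values, Q_d = 10030 − 3.07(1840) + 0.0472(77000) = 8015.6.
∂Q_d/∂Y = 0.0472.
E = (0.0472) × (77000/8015.6) = 0.4534…

0.45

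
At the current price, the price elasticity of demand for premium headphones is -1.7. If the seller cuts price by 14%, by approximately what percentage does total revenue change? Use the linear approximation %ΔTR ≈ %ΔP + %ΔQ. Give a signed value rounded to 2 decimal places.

+9.80%

%ΔQ ≈ Ed × %ΔP = (-1.7) × (-14%) = +23.8000%
%ΔTR ≈ %ΔP + %ΔQ = (-14%) + (+23.8000%) = +9.8000%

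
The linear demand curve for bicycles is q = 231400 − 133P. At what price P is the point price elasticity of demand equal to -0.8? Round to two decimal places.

773.27

Ed = −133P/(231400 − 133P). Set this equal to -0.8:
133P = 0.8·(231400 − 133P) ⇒ 133P(1 + 0.8) = 0.8·231400
P = 0.8·231400 / (133·1.8) = 773.2664…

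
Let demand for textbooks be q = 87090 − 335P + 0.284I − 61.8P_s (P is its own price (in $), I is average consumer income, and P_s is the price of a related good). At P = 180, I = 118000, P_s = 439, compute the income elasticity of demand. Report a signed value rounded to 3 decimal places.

At the given values, q = 87090 − 335(180) + 0.284(118000) − 61.8(439) = 33171.8.
∂q/∂I = 0.284.
E = (0.284) × (118000/33171.8) = 1.01025…

1.010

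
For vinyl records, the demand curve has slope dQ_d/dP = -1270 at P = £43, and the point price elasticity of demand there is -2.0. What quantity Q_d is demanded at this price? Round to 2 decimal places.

27305.00

Ed = (dQ_d/dP)·(P/Q_d) ⇒ Q_d = (dQ_d/dP)·P/Ed = (-1270)·43/(-2.0) = 27305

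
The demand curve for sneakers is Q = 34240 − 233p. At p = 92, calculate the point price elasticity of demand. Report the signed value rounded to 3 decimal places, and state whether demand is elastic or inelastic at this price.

dQ/dp = −233. At p = 92, Q = 34240 − 233(92) = 12804.
Ed = (dQ/dp)·(p/Q) = −233 × (92/12804) = -1.67416…
|Ed| = 1.674 > 1, so demand is elastic.

-1.674; elastic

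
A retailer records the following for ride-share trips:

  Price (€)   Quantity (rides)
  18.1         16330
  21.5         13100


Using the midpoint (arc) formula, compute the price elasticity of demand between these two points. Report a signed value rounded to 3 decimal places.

-1.278

%ΔQ = (13100 − 16330) / [(16330 + 13100)/2] = -3230/14715 = -0.219503…
%ΔP = (21.5 − 18.1) / [(18.1 + 21.5)/2] = 3.4/19.8 = 0.171717…
Arc Ed = %ΔQ / %ΔP = (-3230/14715) / (3.4/19.8) = -1.27828…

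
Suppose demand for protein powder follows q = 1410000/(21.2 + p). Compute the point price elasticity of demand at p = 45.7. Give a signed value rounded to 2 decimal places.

dq/dp = −1410000/(21.2 + p)² = -315.041. At p = 45.7, q = 21076.2.
Ed = (dq/dp)·(p/q) = (-315.041) × (45.7/21076.2) = -0.6831…

-0.68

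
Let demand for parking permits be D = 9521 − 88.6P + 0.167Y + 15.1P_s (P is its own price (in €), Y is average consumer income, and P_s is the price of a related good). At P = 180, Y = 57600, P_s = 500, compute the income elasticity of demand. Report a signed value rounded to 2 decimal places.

At the given values, D = 9521 − 88.6(180) + 0.167(57600) + 15.1(500) = 10742.2.
∂D/∂Y = 0.167.
E = (0.167) × (57600/10742.2) = 0.8954…

0.90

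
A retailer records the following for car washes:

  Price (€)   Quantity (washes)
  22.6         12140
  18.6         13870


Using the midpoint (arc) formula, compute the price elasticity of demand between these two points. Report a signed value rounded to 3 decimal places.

-0.685

%ΔQ = (13870 − 12140) / [(12140 + 13870)/2] = 1730/13005 = 0.133025…
%ΔP = (18.6 − 22.6) / [(22.6 + 18.6)/2] = -4/20.6 = -0.194174…
Arc Ed = %ΔQ / %ΔP = (1730/13005) / (-4/20.6) = -0.68508…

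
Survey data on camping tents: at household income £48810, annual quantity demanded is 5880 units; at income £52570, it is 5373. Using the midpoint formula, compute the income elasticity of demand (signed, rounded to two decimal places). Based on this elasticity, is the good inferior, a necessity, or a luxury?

%ΔQ = (5373 − 5880)/[( 5880 + 5373)/2] = -507/5626.5 = -0.090109…
%ΔIncome = (52570 − 48810)/[( 48810 + 52570)/2] = 3760/50690 = 0.074176…
E_income = (-507/5626.5) / (3760/50690) = -1.2147…
E_income < 0 ⇒ inferior good.

-1.21; inferior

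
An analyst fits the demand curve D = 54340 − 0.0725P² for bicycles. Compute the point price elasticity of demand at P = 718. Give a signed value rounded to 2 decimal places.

-4.41

dD/dP = −2·0.0725·P = -104.11. At P = 718, D = 16964.51.
Ed = (dD/dP)·(P/D) = (-104.11) × (718/16964.51) = -4.4063…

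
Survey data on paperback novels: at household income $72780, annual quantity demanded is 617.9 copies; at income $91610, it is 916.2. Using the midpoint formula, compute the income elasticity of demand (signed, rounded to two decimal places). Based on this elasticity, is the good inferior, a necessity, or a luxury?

1.70; luxury

%ΔQ = (916.2 − 617.9)/[( 617.9 + 916.2)/2] = 298.3/767.05 = 0.388892…
%ΔIncome = (91610 − 72780)/[( 72780 + 91610)/2] = 18830/82195 = 0.229089…
E_income = (298.3/767.05) / (18830/82195) = 1.6975…
E_income > 1 ⇒ normal good, luxury.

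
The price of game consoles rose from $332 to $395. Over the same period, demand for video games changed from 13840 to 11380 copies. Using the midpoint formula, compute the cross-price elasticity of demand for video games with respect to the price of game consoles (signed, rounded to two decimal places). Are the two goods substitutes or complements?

%ΔQ_{video games} = (11380 − 13840)/avg = -2460/12610 = -0.195083…
%ΔP_{game consoles} = (395 − 332)/avg = 63/363.5 = 0.173314…
E_cross = (-2460/12610) / (63/363.5) = -1.1255…
E_cross < 0 ⇒ the goods are complements.

-1.13; complements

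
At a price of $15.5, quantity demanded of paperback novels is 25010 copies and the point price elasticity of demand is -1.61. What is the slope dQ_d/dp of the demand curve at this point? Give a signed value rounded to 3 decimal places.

-2597.813

Ed = (dQ_d/dp)·(p/Q_d) ⇒ dQ_d/dp = Ed·Q_d/p = (-1.61)·25010/15.5 = -2597.81290…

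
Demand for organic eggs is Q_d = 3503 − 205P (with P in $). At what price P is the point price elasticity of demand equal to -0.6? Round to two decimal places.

6.41

Ed = −205P/(3503 − 205P). Set this equal to -0.6:
205P = 0.6·(3503 − 205P) ⇒ 205P(1 + 0.6) = 0.6·3503
P = 0.6·3503 / (205·1.6) = 6.4079…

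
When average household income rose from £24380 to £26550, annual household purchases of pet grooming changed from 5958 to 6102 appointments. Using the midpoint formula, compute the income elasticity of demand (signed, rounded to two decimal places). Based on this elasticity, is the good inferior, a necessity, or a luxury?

%ΔQ = (6102 − 5958)/[( 5958 + 6102)/2] = 144/6030 = 0.023880…
%ΔIncome = (26550 − 24380)/[( 24380 + 26550)/2] = 2170/25465 = 0.085215…
E_income = (144/6030) / (2170/25465) = 0.2802…
0 < E_income < 1 ⇒ normal good, necessity.

0.28; necessity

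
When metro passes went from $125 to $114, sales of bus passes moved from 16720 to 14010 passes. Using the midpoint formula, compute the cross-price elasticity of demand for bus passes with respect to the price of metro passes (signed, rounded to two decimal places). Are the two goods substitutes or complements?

1.92; substitutes

%ΔQ_{bus passes} = (14010 − 16720)/avg = -2710/15365 = -0.176374…
%ΔP_{metro passes} = (114 − 125)/avg = -11/119.5 = -0.092050…
E_cross = (-2710/15365) / (-11/119.5) = 1.9160…
E_cross > 0 ⇒ the goods are substitutes.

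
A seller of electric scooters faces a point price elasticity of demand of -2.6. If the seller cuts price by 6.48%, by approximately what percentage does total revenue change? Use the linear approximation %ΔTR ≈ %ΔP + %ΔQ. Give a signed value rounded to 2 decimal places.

%ΔQ ≈ Ed × %ΔP = (-2.6) × (-6.48%) = +16.8480%
%ΔTR ≈ %ΔP + %ΔQ = (-6.48%) + (+16.8480%) = +10.3680%

+10.37%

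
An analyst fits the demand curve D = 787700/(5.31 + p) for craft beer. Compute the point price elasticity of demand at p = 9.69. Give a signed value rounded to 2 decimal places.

dD/dp = −787700/(5.31 + p)² = -3500.89. At p = 9.69, D = 52513.3.
Ed = (dD/dp)·(p/D) = (-3500.89) × (9.69/52513.3) = -0.646

-0.65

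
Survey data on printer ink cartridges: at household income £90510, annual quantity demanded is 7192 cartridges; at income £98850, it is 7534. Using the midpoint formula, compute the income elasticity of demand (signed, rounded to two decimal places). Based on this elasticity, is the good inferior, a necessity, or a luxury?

%ΔQ = (7534 − 7192)/[( 7192 + 7534)/2] = 342/7363 = 0.046448…
%ΔIncome = (98850 − 90510)/[( 90510 + 98850)/2] = 8340/94680 = 0.088086…
E_income = (342/7363) / (8340/94680) = 0.5273…
0 < E_income < 1 ⇒ normal good, necessity.

0.53; necessity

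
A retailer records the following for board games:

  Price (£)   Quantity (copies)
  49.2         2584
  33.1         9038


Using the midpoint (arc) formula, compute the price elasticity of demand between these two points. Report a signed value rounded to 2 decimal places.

%ΔQ = (9038 − 2584) / [(2584 + 9038)/2] = 6454/5811 = 1.110652…
%ΔP = (33.1 − 49.2) / [(49.2 + 33.1)/2] = -16.1/41.15 = -0.391251…
Arc Ed = %ΔQ / %ΔP = (6454/5811) / (-16.1/41.15) = -2.8387…

-2.84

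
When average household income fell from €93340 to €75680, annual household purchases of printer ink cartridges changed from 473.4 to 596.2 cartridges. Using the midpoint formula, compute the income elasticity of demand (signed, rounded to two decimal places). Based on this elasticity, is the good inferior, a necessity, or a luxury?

%ΔQ = (596.2 − 473.4)/[( 473.4 + 596.2)/2] = 122.8/534.8 = 0.229618…
%ΔIncome = (75680 − 93340)/[( 93340 + 75680)/2] = -17660/84510 = -0.208969…
E_income = (122.8/534.8) / (-17660/84510) = -1.0988…
E_income < 0 ⇒ inferior good.

-1.10; inferior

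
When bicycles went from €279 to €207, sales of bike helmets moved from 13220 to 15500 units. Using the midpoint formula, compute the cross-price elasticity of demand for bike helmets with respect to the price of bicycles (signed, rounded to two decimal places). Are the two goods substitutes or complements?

-0.54; complements

%ΔQ_{bike helmets} = (15500 − 13220)/avg = 2280/14360 = 0.158774…
%ΔP_{bicycles} = (207 − 279)/avg = -72/243 = -0.296296…
E_cross = (2280/14360) / (-72/243) = -0.5358…
E_cross < 0 ⇒ the goods are complements.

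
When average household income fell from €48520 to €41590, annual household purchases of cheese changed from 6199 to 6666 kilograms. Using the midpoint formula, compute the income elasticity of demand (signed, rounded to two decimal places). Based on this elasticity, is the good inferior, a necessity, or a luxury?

-0.47; inferior

%ΔQ = (6666 − 6199)/[( 6199 + 6666)/2] = 467/6432.5 = 0.072600…
%ΔIncome = (41590 − 48520)/[( 48520 + 41590)/2] = -6930/45055 = -0.153812…
E_income = (467/6432.5) / (-6930/45055) = -0.4720…
E_income < 0 ⇒ inferior good.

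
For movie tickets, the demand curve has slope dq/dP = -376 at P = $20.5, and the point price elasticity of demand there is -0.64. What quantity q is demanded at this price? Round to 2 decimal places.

Ed = (dq/dP)·(P/q) ⇒ q = (dq/dP)·P/Ed = (-376)·20.5/(-0.64) = 12043.75

12043.75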